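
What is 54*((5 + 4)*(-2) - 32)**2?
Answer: 135000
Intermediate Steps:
54*((5 + 4)*(-2) - 32)**2 = 54*(9*(-2) - 32)**2 = 54*(-18 - 32)**2 = 54*(-50)**2 = 54*2500 = 135000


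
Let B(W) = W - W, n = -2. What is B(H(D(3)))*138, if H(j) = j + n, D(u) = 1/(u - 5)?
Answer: 0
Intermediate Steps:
D(u) = 1/(-5 + u)
H(j) = -2 + j (H(j) = j - 2 = -2 + j)
B(W) = 0
B(H(D(3)))*138 = 0*138 = 0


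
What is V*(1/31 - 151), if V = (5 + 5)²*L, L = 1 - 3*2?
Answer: 2340000/31 ≈ 75484.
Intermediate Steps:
L = -5 (L = 1 - 6 = -5)
V = -500 (V = (5 + 5)²*(-5) = 10²*(-5) = 100*(-5) = -500)
V*(1/31 - 151) = -500*(1/31 - 151) = -500*(-4680/31) = 2340000/31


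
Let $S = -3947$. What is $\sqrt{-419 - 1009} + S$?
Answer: $-3947 + 2 i \sqrt{357} \approx -3947.0 + 37.789 i$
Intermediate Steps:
$\sqrt{-419 - 1009} + S = \sqrt{-419 - 1009} - 3947 = \sqrt{-1428} - 3947 = 2 i \sqrt{357} - 3947 = -3947 + 2 i \sqrt{357}$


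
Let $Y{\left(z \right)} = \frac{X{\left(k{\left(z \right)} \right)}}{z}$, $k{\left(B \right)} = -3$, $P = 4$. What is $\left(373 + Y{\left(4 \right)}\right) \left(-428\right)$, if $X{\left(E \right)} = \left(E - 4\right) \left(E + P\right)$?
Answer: $-158895$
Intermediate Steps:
$X{\left(E \right)} = \left(-4 + E\right) \left(4 + E\right)$ ($X{\left(E \right)} = \left(E - 4\right) \left(E + 4\right) = \left(-4 + E\right) \left(4 + E\right)$)
$Y{\left(z \right)} = - \frac{7}{z}$ ($Y{\left(z \right)} = \frac{-16 + \left(-3\right)^{2}}{z} = \frac{-16 + 9}{z} = - \frac{7}{z}$)
$\left(373 + Y{\left(4 \right)}\right) \left(-428\right) = \left(373 - \frac{7}{4}\right) \left(-428\right) = \frac{1485}{4} \left(-428\right) = -158895$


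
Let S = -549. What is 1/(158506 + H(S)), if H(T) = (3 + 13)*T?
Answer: 1/149722 ≈ 6.6790e-6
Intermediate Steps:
H(T) = 16*T
1/(158506 + H(S)) = 1/(158506 + 16*(-549)) = 1/(158506 - 8784) = 1/149722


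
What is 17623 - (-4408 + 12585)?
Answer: 9446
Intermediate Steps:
17623 - (-4408 + 12585) = 17623 - 1*8177 = 17623 - 8177 = 9446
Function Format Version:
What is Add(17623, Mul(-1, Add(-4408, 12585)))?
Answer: 9446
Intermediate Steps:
Add(17623, Mul(-1, Add(-4408, 12585))) = Add(17623, Mul(-1, 8177)) = Add(17623, -8177) = 9446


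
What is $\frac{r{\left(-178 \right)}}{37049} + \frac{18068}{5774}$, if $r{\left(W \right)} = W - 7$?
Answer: $\frac{334166571}{106960463} \approx 3.1242$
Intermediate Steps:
$r{\left(W \right)} = -7 + W$
$\frac{r{\left(-178 \right)}}{37049} + \frac{18068}{5774} = \frac{-7 - 178}{37049} + \frac{18068}{5774} = \left(-185\right) \frac{1}{37049} + 18068 \cdot \frac{1}{5774} = - \frac{185}{37049} + \frac{9034}{2887} = \frac{334166571}{106960463}$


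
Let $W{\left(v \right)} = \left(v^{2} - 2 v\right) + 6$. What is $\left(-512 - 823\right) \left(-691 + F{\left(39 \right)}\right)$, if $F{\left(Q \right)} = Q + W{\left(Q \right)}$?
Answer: $-1063995$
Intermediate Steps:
$W{\left(v \right)} = 6 + v^{2} - 2 v$
$F{\left(Q \right)} = 6 + Q^{2} - Q$ ($F{\left(Q \right)} = Q + \left(6 + Q^{2} - 2 Q\right) = 6 + Q^{2} - Q$)
$\left(-512 - 823\right) \left(-691 + F{\left(39 \right)}\right) = \left(-512 - 823\right) \left(-691 + \left(6 + 39^{2} - 39\right)\right) = - 1335 \left(-691 + \left(6 + 1521 - 39\right)\right) = - 1335 \left(-691 + 1488\right) = \left(-1335\right) 797 = -1063995$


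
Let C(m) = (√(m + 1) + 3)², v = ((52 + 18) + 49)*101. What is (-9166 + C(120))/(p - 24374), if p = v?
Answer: 1794/2471 ≈ 0.72602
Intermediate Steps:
v = 12019 (v = (70 + 49)*101 = 119*101 = 12019)
C(m) = (3 + √(1 + m))² (C(m) = (√(1 + m) + 3)² = (3 + √(1 + m))²)
p = 12019
(-9166 + C(120))/(p - 24374) = (-9166 + (3 + √(1 + 120))²)/(12019 - 24374) = (-9166 + (3 + √121)²)/(-12355) = (-9166 + (3 + 11)²)*(-1/12355) = (-9166 + 14²)*(-1/12355) = (-9166 + 196)*(-1/12355) = -8970*(-1/12355) = 1794/2471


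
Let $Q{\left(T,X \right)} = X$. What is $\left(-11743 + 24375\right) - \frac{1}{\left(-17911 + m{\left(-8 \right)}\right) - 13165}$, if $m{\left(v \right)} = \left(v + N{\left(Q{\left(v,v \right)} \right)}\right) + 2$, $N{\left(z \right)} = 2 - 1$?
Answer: $\frac{392615193}{31081} \approx 12632.0$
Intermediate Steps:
$N{\left(z \right)} = 1$ ($N{\left(z \right)} = 2 - 1 = 1$)
$m{\left(v \right)} = 3 + v$ ($m{\left(v \right)} = \left(v + 1\right) + 2 = \left(1 + v\right) + 2 = 3 + v$)
$\left(-11743 + 24375\right) - \frac{1}{\left(-17911 + m{\left(-8 \right)}\right) - 13165} = \left(-11743 + 24375\right) - \frac{1}{\left(-17911 + \left(3 - 8\right)\right) - 13165} = 12632 - \frac{1}{\left(-17911 - 5\right) - 13165} = 12632 - \frac{1}{-17916 - 13165} = 12632 - \frac{1}{-31081} = 12632 - - \frac{1}{31081} = 12632 + \frac{1}{31081} = \frac{392615193}{31081}$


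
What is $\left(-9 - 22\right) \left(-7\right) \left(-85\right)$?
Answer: $-18445$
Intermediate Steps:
$\left(-9 - 22\right) \left(-7\right) \left(-85\right) = \left(-31\right) \left(-7\right) \left(-85\right) = 217 \left(-85\right) = -18445$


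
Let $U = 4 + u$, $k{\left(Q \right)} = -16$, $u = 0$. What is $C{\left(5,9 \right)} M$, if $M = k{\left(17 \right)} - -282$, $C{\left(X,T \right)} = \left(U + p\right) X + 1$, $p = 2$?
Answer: $8246$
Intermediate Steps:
$U = 4$ ($U = 4 + 0 = 4$)
$C{\left(X,T \right)} = 1 + 6 X$ ($C{\left(X,T \right)} = \left(4 + 2\right) X + 1 = 6 X + 1 = 1 + 6 X$)
$M = 266$ ($M = -16 - -282 = -16 + 282 = 266$)
$C{\left(5,9 \right)} M = \left(1 + 6 \cdot 5\right) 266 = \left(1 + 30\right) 266 = 31 \cdot 266 = 8246$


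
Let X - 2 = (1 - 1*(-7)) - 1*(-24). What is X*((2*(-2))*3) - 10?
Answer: -418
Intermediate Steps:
X = 34 (X = 2 + ((1 - 1*(-7)) - 1*(-24)) = 2 + ((1 + 7) + 24) = 2 + (8 + 24) = 2 + 32 = 34)
X*((2*(-2))*3) - 10 = 34*((2*(-2))*3) - 10 = 34*(-4*3) - 10 = 34*(-12) - 10 = -408 - 10 = -418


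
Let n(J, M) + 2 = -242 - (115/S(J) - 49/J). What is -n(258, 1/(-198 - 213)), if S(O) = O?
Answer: 10503/43 ≈ 244.26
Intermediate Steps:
n(J, M) = -244 - 66/J (n(J, M) = -2 + (-242 - (115/J - 49/J)) = -2 + (-242 - 66/J) = -244 - 66/J)
-n(258, 1/(-198 - 213)) = -(-244 - 66/258) = -(-244 - 66*1/258) = -(-244 - 11/43) = -1*(-10503/43) = 10503/43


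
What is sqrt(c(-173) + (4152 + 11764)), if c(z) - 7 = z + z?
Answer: sqrt(15577) ≈ 124.81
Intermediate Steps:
c(z) = 7 + 2*z (c(z) = 7 + (z + z) = 7 + 2*z)
sqrt(c(-173) + (4152 + 11764)) = sqrt((7 + 2*(-173)) + (4152 + 11764)) = sqrt((7 - 346) + 15916) = sqrt(-339 + 15916) = sqrt(15577)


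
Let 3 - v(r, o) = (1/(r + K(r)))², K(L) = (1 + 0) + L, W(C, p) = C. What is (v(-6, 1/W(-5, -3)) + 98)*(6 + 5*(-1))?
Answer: 12220/121 ≈ 100.99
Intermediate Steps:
K(L) = 1 + L
v(r, o) = 3 - 1/(1 + 2*r)² (v(r, o) = 3 - (1/(r + (1 + r)))² = 3 - (1/(1 + 2*r))² = 3 - 1/(1 + 2*r)²)
(v(-6, 1/W(-5, -3)) + 98)*(6 + 5*(-1)) = ((3 - 1/(1 + 2*(-6))²) + 98)*(6 + 5*(-1)) = ((3 - 1/(1 - 12)²) + 98)*(6 - 5) = ((3 - 1/(-11)²) + 98)*1 = ((3 - 1*1/121) + 98)*1 = ((3 - 1/121) + 98)*1 = (362/121 + 98)*1 = (12220/121)*1 = 12220/121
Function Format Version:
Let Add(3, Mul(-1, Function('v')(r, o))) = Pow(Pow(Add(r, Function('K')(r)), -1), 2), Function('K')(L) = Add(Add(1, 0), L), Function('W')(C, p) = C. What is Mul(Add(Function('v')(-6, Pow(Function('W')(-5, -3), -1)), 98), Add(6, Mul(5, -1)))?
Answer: Rational(12220, 121) ≈ 100.99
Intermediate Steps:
Function('K')(L) = Add(1, L)
Function('v')(r, o) = Add(3, Mul(-1, Pow(Add(1, Mul(2, r)), -2))) (Function('v')(r, o) = Add(3, Mul(-1, Pow(Pow(Add(r, Add(1, r)), -1), 2))) = Add(3, Mul(-1, Pow(Pow(Add(1, Mul(2, r)), -1), 2))) = Add(3, Mul(-1, Pow(Add(1, Mul(2, r)), -2))))
Mul(Add(Function('v')(-6, Pow(Function('W')(-5, -3), -1)), 98), Add(6, Mul(5, -1))) = Mul(Add(Add(3, Mul(-1, Pow(Add(1, Mul(2, -6)), -2))), 98), Add(6, Mul(5, -1))) = Mul(Add(Add(3, Mul(-1, Pow(Add(1, -12), -2))), 98), Add(6, -5)) = Mul(Add(Add(3, Mul(-1, Pow(-11, -2))), 98), 1) = Mul(Add(Add(3, Mul(-1, Rational(1, 121))), 98), 1) = Mul(Add(Add(3, Rational(-1, 121)), 98), 1) = Mul(Add(Rational(362, 121), 98), 1) = Mul(Rational(12220, 121), 1) = Rational(12220, 121)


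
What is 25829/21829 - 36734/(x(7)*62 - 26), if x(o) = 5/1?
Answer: -397265525/3099718 ≈ -128.16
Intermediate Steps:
x(o) = 5 (x(o) = 5*1 = 5)
25829/21829 - 36734/(x(7)*62 - 26) = 25829/21829 - 36734/(5*62 - 26) = 25829*(1/21829) - 36734/(310 - 26) = 25829/21829 - 36734/284 = 25829/21829 - 36734*1/284 = 25829/21829 - 18367/142 = -397265525/3099718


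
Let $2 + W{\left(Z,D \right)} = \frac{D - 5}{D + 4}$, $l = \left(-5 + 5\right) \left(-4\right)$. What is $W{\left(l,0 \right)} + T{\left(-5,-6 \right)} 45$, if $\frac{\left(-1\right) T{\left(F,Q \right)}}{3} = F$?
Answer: $\frac{2687}{4} \approx 671.75$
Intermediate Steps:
$l = 0$ ($l = 0 \left(-4\right) = 0$)
$W{\left(Z,D \right)} = -2 + \frac{-5 + D}{4 + D}$ ($W{\left(Z,D \right)} = -2 + \frac{D - 5}{D + 4} = -2 + \frac{-5 + D}{4 + D}$)
$T{\left(F,Q \right)} = - 3 F$
$W{\left(l,0 \right)} + T{\left(-5,-6 \right)} 45 = \frac{-13 - 0}{4 + 0} + \left(-3\right) \left(-5\right) 45 = \frac{-13 + 0}{4} + 15 \cdot 45 = \frac{1}{4} \left(-13\right) + 675 = - \frac{13}{4} + 675 = \frac{2687}{4}$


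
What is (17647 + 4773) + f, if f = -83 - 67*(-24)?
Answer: 23945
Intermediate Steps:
f = 1525 (f = -83 + 1608 = 1525)
(17647 + 4773) + f = (17647 + 4773) + 1525 = 22420 + 1525 = 23945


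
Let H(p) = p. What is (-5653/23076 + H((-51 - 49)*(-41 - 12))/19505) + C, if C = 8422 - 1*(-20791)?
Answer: 2629741360595/90019476 ≈ 29213.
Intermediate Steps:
C = 29213 (C = 8422 + 20791 = 29213)
(-5653/23076 + H((-51 - 49)*(-41 - 12))/19505) + C = (-5653/23076 + ((-51 - 49)*(-41 - 12))/19505) + 29213 = (-5653*1/23076 - 100*(-53)*(1/19505)) + 29213 = (-5653/23076 + 5300*(1/19505)) + 29213 = (-5653/23076 + 1060/3901) + 29213 = 2408207/90019476 + 29213 = 2629741360595/90019476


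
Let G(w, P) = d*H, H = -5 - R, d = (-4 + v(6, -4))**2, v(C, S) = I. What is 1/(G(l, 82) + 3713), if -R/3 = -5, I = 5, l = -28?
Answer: 1/3693 ≈ 0.00027078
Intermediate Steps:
v(C, S) = 5
R = 15 (R = -3*(-5) = 15)
d = 1 (d = (-4 + 5)**2 = 1**2 = 1)
H = -20 (H = -5 - 1*15 = -5 - 15 = -20)
G(w, P) = -20 (G(w, P) = 1*(-20) = -20)
1/(G(l, 82) + 3713) = 1/(-20 + 3713) = 1/3693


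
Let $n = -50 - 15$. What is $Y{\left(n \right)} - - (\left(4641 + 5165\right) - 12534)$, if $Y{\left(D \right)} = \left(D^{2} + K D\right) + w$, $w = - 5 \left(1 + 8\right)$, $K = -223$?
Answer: $15947$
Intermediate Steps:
$n = -65$ ($n = -50 - 15 = -65$)
$w = -45$ ($w = \left(-5\right) 9 = -45$)
$Y{\left(D \right)} = -45 + D^{2} - 223 D$ ($Y{\left(D \right)} = \left(D^{2} - 223 D\right) - 45 = -45 + D^{2} - 223 D$)
$Y{\left(n \right)} - - (\left(4641 + 5165\right) - 12534) = \left(-45 + \left(-65\right)^{2} - -14495\right) - - (\left(4641 + 5165\right) - 12534) = \left(-45 + 4225 + 14495\right) - - (9806 - 12534) = 18675 - \left(-1\right) \left(-2728\right) = 18675 - 2728 = 15947$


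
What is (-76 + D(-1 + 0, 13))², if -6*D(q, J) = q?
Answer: 207025/36 ≈ 5750.7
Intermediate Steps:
D(q, J) = -q/6
(-76 + D(-1 + 0, 13))² = (-76 - (-1 + 0)/6)² = (-76 - ⅙*(-1))² = (-76 + ⅙)² = (-455/6)² = 207025/36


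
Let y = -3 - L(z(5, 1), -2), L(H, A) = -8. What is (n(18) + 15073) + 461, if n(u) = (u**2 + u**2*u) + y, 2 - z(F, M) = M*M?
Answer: 21695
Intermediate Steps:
z(F, M) = 2 - M**2 (z(F, M) = 2 - M*M = 2 - M**2)
y = 5 (y = -3 - 1*(-8) = -3 + 8 = 5)
n(u) = 5 + u**2 + u**3 (n(u) = (u**2 + u**2*u) + 5 = (u**2 + u**3) + 5 = 5 + u**2 + u**3)
(n(18) + 15073) + 461 = ((5 + 18**2 + 18**3) + 15073) + 461 = ((5 + 324 + 5832) + 15073) + 461 = (6161 + 15073) + 461 = 21234 + 461 = 21695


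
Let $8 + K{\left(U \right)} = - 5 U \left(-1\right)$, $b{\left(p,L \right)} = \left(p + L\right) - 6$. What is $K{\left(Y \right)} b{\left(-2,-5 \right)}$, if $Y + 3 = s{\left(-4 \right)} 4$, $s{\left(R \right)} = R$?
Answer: $1339$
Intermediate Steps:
$b{\left(p,L \right)} = -6 + L + p$ ($b{\left(p,L \right)} = \left(L + p\right) - 6 = -6 + L + p$)
$Y = -19$ ($Y = -3 - 16 = -19$)
$K{\left(U \right)} = -8 + 5 U$ ($K{\left(U \right)} = -8 + - 5 U \left(-1\right) = -8 + 5 U$)
$K{\left(Y \right)} b{\left(-2,-5 \right)} = \left(-8 + 5 \left(-19\right)\right) \left(-6 - 5 - 2\right) = \left(-8 - 95\right) \left(-13\right) = \left(-103\right) \left(-13\right) = 1339$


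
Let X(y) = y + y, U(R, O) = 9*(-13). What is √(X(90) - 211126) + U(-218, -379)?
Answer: -117 + I*√210946 ≈ -117.0 + 459.29*I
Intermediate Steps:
U(R, O) = -117
X(y) = 2*y
√(X(90) - 211126) + U(-218, -379) = √(2*90 - 211126) - 117 = √(180 - 211126) - 117 = √(-210946) - 117 = I*√210946 - 117 = -117 + I*√210946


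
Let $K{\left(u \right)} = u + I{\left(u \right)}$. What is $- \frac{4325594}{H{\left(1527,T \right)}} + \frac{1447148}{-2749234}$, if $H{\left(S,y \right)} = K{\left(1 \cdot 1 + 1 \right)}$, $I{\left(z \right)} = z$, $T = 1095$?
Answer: $- \frac{2973018970897}{2749234} \approx -1.0814 \cdot 10^{6}$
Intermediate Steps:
$K{\left(u \right)} = 2 u$ ($K{\left(u \right)} = u + u = 2 u$)
$H{\left(S,y \right)} = 4$ ($H{\left(S,y \right)} = 2 \left(1 \cdot 1 + 1\right) = 2 \left(1 + 1\right) = 2 \cdot 2 = 4$)
$- \frac{4325594}{H{\left(1527,T \right)}} + \frac{1447148}{-2749234} = - \frac{4325594}{4} + \frac{1447148}{-2749234} = \left(-4325594\right) \frac{1}{4} + 1447148 \left(- \frac{1}{2749234}\right) = - \frac{2162797}{2} - \frac{723574}{1374617} = - \frac{2973018970897}{2749234}$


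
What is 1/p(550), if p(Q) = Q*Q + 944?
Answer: 1/303444 ≈ 3.2955e-6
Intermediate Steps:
p(Q) = 944 + Q² (p(Q) = Q² + 944 = 944 + Q²)
1/p(550) = 1/(944 + 550²) = 1/(944 + 302500) = 1/303444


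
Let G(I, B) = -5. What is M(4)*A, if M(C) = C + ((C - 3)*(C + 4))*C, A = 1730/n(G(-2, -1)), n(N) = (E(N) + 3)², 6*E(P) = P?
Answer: 2242080/169 ≈ 13267.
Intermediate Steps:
E(P) = P/6
n(N) = (3 + N/6)² (n(N) = (N/6 + 3)² = (3 + N/6)²)
A = 62280/169 (A = 1730/(((18 - 5)²/36)) = 1730/(((1/36)*13²)) = 1730/(((1/36)*169)) = 1730/(169/36) = 1730*(36/169) = 62280/169 ≈ 368.52)
M(C) = C + C*(-3 + C)*(4 + C) (M(C) = C + ((-3 + C)*(4 + C))*C = C + C*(-3 + C)*(4 + C))
M(4)*A = (4*(-11 + 4 + 4²))*(62280/169) = (4*(-11 + 4 + 16))*(62280/169) = (4*9)*(62280/169) = 36*(62280/169) = 2242080/169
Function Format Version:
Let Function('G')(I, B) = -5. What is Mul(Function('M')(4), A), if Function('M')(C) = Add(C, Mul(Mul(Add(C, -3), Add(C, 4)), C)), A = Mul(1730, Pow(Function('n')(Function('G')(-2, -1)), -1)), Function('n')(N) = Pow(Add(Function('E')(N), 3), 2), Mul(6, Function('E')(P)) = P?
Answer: Rational(2242080, 169) ≈ 13267.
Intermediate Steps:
Function('E')(P) = Mul(Rational(1, 6), P)
Function('n')(N) = Pow(Add(3, Mul(Rational(1, 6), N)), 2) (Function('n')(N) = Pow(Add(Mul(Rational(1, 6), N), 3), 2) = Pow(Add(3, Mul(Rational(1, 6), N)), 2))
A = Rational(62280, 169) (A = Mul(1730, Pow(Mul(Rational(1, 36), Pow(Add(18, -5), 2)), -1)) = Mul(1730, Pow(Mul(Rational(1, 36), Pow(13, 2)), -1)) = Mul(1730, Pow(Mul(Rational(1, 36), 169), -1)) = Mul(1730, Pow(Rational(169, 36), -1)) = Mul(1730, Rational(36, 169)) = Rational(62280, 169) ≈ 368.52)
Function('M')(C) = Add(C, Mul(C, Add(-3, C), Add(4, C))) (Function('M')(C) = Add(C, Mul(Mul(Add(-3, C), Add(4, C)), C)) = Add(C, Mul(C, Add(-3, C), Add(4, C))))
Mul(Function('M')(4), A) = Mul(Mul(4, Add(-11, 4, Pow(4, 2))), Rational(62280, 169)) = Mul(Mul(4, Add(-11, 4, 16)), Rational(62280, 169)) = Mul(Mul(4, 9), Rational(62280, 169)) = Mul(36, Rational(62280, 169)) = Rational(2242080, 169)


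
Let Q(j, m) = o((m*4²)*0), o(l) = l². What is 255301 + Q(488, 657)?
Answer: 255301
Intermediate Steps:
Q(j, m) = 0 (Q(j, m) = ((m*4²)*0)² = ((m*16)*0)² = ((16*m)*0)² = 0² = 0)
255301 + Q(488, 657) = 255301 + 0 = 255301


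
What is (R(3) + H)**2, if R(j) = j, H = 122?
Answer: 15625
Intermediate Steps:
(R(3) + H)**2 = (3 + 122)**2 = 125**2 = 15625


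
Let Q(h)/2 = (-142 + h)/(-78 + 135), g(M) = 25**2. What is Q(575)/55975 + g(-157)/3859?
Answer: 1997451269/12312428925 ≈ 0.16223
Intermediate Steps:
g(M) = 625
Q(h) = -284/57 + 2*h/57 (Q(h) = 2*((-142 + h)/(-78 + 135)) = 2*((-142 + h)/57) = 2*((-142 + h)*(1/57)) = 2*(-142/57 + h/57) = -284/57 + 2*h/57)
Q(575)/55975 + g(-157)/3859 = (-284/57 + (2/57)*575)/55975 + 625/3859 = (-284/57 + 1150/57)*(1/55975) + 625*(1/3859) = (866/57)*(1/55975) + 625/3859 = 866/3190575 + 625/3859 = 1997451269/12312428925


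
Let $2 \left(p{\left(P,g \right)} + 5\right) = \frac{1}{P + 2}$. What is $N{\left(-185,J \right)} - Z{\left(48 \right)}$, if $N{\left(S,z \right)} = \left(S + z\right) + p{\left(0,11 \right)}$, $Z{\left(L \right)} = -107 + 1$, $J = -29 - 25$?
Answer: $- \frac{551}{4} \approx -137.75$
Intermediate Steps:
$p{\left(P,g \right)} = -5 + \frac{1}{2 \left(2 + P\right)}$ ($p{\left(P,g \right)} = -5 + \frac{1}{2 \left(P + 2\right)} = -5 + \frac{1}{2 \left(2 + P\right)}$)
$J = -54$
$Z{\left(L \right)} = -106$
$N{\left(S,z \right)} = - \frac{19}{4} + S + z$ ($N{\left(S,z \right)} = \left(S + z\right) + \frac{-19 - 0}{2 \left(2 + 0\right)} = \left(S + z\right) + \frac{-19 + 0}{2 \cdot 2} = \left(S + z\right) + \frac{1}{2} \cdot \frac{1}{2} \left(-19\right) = \left(S + z\right) - \frac{19}{4} = - \frac{19}{4} + S + z$)
$N{\left(-185,J \right)} - Z{\left(48 \right)} = \left(- \frac{19}{4} - 185 - 54\right) - -106 = - \frac{975}{4} + 106 = - \frac{551}{4}$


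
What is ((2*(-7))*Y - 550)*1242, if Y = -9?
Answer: -526608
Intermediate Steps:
((2*(-7))*Y - 550)*1242 = ((2*(-7))*(-9) - 550)*1242 = (-14*(-9) - 550)*1242 = (126 - 550)*1242 = -424*1242 = -526608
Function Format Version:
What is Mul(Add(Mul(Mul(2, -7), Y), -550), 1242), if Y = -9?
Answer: -526608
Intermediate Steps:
Mul(Add(Mul(Mul(2, -7), Y), -550), 1242) = Mul(Add(Mul(Mul(2, -7), -9), -550), 1242) = Mul(Add(Mul(-14, -9), -550), 1242) = Mul(Add(126, -550), 1242) = Mul(-424, 1242) = -526608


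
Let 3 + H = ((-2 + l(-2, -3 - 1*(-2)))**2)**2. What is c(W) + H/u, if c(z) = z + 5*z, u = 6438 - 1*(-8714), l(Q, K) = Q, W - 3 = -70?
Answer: -6090851/15152 ≈ -401.98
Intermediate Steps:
W = -67 (W = 3 - 70 = -67)
u = 15152 (u = 6438 + 8714 = 15152)
H = 253 (H = -3 + ((-2 - 2)**2)**2 = -3 + ((-4)**2)**2 = -3 + 16**2 = -3 + 256 = 253)
c(z) = 6*z
c(W) + H/u = 6*(-67) + 253/15152 = -402 + 253*(1/15152) = -402 + 253/15152 = -6090851/15152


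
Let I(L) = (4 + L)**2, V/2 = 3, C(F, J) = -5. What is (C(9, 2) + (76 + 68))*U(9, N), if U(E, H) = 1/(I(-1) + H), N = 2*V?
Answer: 139/21 ≈ 6.6190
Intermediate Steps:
V = 6 (V = 2*3 = 6)
N = 12 (N = 2*6 = 12)
U(E, H) = 1/(9 + H) (U(E, H) = 1/((4 - 1)**2 + H) = 1/(3**2 + H) = 1/(9 + H))
(C(9, 2) + (76 + 68))*U(9, N) = (-5 + (76 + 68))/(9 + 12) = (-5 + 144)/21 = 139*(1/21) = 139/21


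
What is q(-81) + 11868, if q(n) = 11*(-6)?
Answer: 11802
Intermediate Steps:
q(n) = -66
q(-81) + 11868 = -66 + 11868 = 11802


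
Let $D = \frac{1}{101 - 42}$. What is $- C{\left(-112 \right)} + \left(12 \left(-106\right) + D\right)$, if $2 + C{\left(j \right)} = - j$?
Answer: $- \frac{81537}{59} \approx -1382.0$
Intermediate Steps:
$D = \frac{1}{59} \approx 0.016949$
$C{\left(j \right)} = -2 - j$
$- C{\left(-112 \right)} + \left(12 \left(-106\right) + D\right) = - (-2 - -112) + \left(12 \left(-106\right) + \frac{1}{59}\right) = - (-2 + 112) + \left(-1272 + \frac{1}{59}\right) = \left(-1\right) 110 - \frac{75047}{59} = -110 - \frac{75047}{59} = - \frac{81537}{59}$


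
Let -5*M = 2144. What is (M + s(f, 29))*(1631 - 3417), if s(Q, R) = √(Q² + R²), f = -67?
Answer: 3829184/5 - 1786*√5330 ≈ 6.3545e+5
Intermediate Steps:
M = -2144/5 (M = -⅕*2144 = -2144/5 ≈ -428.80)
(M + s(f, 29))*(1631 - 3417) = (-2144/5 + √((-67)² + 29²))*(1631 - 3417) = (-2144/5 + √(4489 + 841))*(-1786) = (-2144/5 + √5330)*(-1786) = 3829184/5 - 1786*√5330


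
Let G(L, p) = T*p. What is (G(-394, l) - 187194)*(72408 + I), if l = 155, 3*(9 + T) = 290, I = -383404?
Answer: 161972003732/3 ≈ 5.3991e+10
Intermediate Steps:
T = 263/3 (T = -9 + (⅓)*290 = -9 + 290/3 = 263/3 ≈ 87.667)
G(L, p) = 263*p/3
(G(-394, l) - 187194)*(72408 + I) = ((263/3)*155 - 187194)*(72408 - 383404) = (40765/3 - 187194)*(-310996) = -520817/3*(-310996) = 161972003732/3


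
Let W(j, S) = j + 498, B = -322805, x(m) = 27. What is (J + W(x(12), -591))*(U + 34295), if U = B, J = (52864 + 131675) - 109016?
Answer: -21940608480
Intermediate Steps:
W(j, S) = 498 + j
J = 75523 (J = 184539 - 109016 = 75523)
U = -322805
(J + W(x(12), -591))*(U + 34295) = (75523 + (498 + 27))*(-322805 + 34295) = (75523 + 525)*(-288510) = 76048*(-288510) = -21940608480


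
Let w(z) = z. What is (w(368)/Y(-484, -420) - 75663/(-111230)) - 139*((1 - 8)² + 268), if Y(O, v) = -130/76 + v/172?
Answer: -41391951031/937510 ≈ -44151.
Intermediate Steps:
Y(O, v) = -65/38 + v/172 (Y(O, v) = -130*1/76 + v*(1/172) = -65/38 + v/172)
(w(368)/Y(-484, -420) - 75663/(-111230)) - 139*((1 - 8)² + 268) = (368/(-65/38 + (1/172)*(-420)) - 75663/(-111230)) - 139*((1 - 8)² + 268) = (368/(-65/38 - 105/43) - 75663*(-1/111230)) - 139*((-7)² + 268) = (368/(-6785/1634) + 10809/15890) - 139*(49 + 268) = (368*(-1634/6785) + 10809/15890) - 139*317 = (-26144/295 + 10809/15890) - 1*44063 = -82447901/937510 - 44063 = -41391951031/937510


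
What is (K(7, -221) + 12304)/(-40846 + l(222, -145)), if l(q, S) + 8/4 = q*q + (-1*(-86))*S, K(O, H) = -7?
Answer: -12297/4034 ≈ -3.0483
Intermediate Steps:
l(q, S) = -2 + q² + 86*S (l(q, S) = -2 + (q*q + (-1*(-86))*S) = -2 + (q² + 86*S) = -2 + q² + 86*S)
(K(7, -221) + 12304)/(-40846 + l(222, -145)) = (-7 + 12304)/(-40846 + (-2 + 222² + 86*(-145))) = 12297/(-40846 + (-2 + 49284 - 12470)) = 12297/(-40846 + 36812) = 12297/(-4034) = 12297*(-1/4034) = -12297/4034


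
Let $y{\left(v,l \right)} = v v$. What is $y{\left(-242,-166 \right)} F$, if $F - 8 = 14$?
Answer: $1288408$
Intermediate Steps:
$y{\left(v,l \right)} = v^{2}$
$F = 22$ ($F = 8 + 14 = 22$)
$y{\left(-242,-166 \right)} F = \left(-242\right)^{2} \cdot 22 = 58564 \cdot 22 = 1288408$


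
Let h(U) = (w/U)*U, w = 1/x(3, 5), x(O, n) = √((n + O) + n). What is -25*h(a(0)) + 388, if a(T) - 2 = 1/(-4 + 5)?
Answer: 388 - 25*√13/13 ≈ 381.07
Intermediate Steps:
x(O, n) = √(O + 2*n) (x(O, n) = √((O + n) + n) = √(O + 2*n))
a(T) = 3 (a(T) = 2 + 1/(-4 + 5) = 2 + 1/1 = 2 + 1 = 3)
w = √13/13 (w = 1/(√(3 + 2*5)) = 1/(√(3 + 10)) = 1/(√13) = √13/13 ≈ 0.27735)
h(U) = √13/13 (h(U) = ((√13/13)/U)*U = (√13/(13*U))*U = √13/13)
-25*h(a(0)) + 388 = -25*√13/13 + 388 = 388 - 25*√13/13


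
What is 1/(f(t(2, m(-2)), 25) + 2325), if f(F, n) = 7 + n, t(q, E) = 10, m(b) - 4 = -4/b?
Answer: 1/2357 ≈ 0.00042427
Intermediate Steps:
m(b) = 4 - 4/b
1/(f(t(2, m(-2)), 25) + 2325) = 1/((7 + 25) + 2325) = 1/(32 + 2325) = 1/2357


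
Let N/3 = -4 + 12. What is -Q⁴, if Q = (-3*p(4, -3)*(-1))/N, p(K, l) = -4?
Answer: -1/16 ≈ -0.062500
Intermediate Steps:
N = 24 (N = 3*(-4 + 12) = 3*8 = 24)
Q = -½ (Q = (-3*(-4)*(-1))/24 = (12*(-1))*(1/24) = -12*1/24 = -½ ≈ -0.50000)
-Q⁴ = -(-½)⁴ = -1*1/16 = -1/16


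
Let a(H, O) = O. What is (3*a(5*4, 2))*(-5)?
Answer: -30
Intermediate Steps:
(3*a(5*4, 2))*(-5) = (3*2)*(-5) = 6*(-5) = -30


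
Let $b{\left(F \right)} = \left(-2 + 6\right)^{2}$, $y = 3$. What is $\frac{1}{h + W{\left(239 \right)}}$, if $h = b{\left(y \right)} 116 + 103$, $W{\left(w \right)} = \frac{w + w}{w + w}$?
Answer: $\frac{1}{1960} \approx 0.0005102$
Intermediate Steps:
$W{\left(w \right)} = 1$ ($W{\left(w \right)} = \frac{2 w}{2 w} = 2 w \frac{1}{2 w} = 1$)
$b{\left(F \right)} = 16$ ($b{\left(F \right)} = 4^{2} = 16$)
$h = 1959$ ($h = 16 \cdot 116 + 103 = 1856 + 103 = 1959$)
$\frac{1}{h + W{\left(239 \right)}} = \frac{1}{1959 + 1} = \frac{1}{1960}$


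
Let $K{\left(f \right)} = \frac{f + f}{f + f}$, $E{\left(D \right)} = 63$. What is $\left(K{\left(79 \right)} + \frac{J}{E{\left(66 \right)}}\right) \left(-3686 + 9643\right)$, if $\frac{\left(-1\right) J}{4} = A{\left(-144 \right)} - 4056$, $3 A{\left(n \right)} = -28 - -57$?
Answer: $\frac{41481995}{27} \approx 1.5364 \cdot 10^{6}$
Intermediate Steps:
$A{\left(n \right)} = \frac{29}{3}$ ($A{\left(n \right)} = \frac{-28 - -57}{3} = \frac{-28 + 57}{3} = \frac{1}{3} \cdot 29 = \frac{29}{3}$)
$J = \frac{48556}{3}$ ($J = - 4 \left(\frac{29}{3} - 4056\right) = \left(-4\right) \left(- \frac{12139}{3}\right) = \frac{48556}{3} \approx 16185.0$)
$K{\left(f \right)} = 1$ ($K{\left(f \right)} = \frac{2 f}{2 f} = 2 f \frac{1}{2 f} = 1$)
$\left(K{\left(79 \right)} + \frac{J}{E{\left(66 \right)}}\right) \left(-3686 + 9643\right) = \left(1 + \frac{48556}{3 \cdot 63}\right) \left(-3686 + 9643\right) = \left(1 + \frac{48556}{3} \cdot \frac{1}{63}\right) 5957 = \left(1 + \frac{48556}{189}\right) 5957 = \frac{48745}{189} \cdot 5957 = \frac{41481995}{27}$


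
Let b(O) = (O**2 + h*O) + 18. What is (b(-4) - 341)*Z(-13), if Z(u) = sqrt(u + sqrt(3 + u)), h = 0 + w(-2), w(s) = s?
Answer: -299*sqrt(-13 + I*sqrt(10)) ≈ -130.17 - 1085.9*I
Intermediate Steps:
h = -2 (h = 0 - 2 = -2)
b(O) = 18 + O**2 - 2*O (b(O) = (O**2 - 2*O) + 18 = 18 + O**2 - 2*O)
(b(-4) - 341)*Z(-13) = ((18 + (-4)**2 - 2*(-4)) - 341)*sqrt(-13 + sqrt(3 - 13)) = ((18 + 16 + 8) - 341)*sqrt(-13 + sqrt(-10)) = (42 - 341)*sqrt(-13 + I*sqrt(10)) = -299*sqrt(-13 + I*sqrt(10))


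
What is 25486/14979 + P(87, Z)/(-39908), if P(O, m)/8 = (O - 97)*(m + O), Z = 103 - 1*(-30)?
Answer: 29107402/13585953 ≈ 2.1425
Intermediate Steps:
Z = 133 (Z = 103 + 30 = 133)
P(O, m) = 8*(-97 + O)*(O + m) (P(O, m) = 8*((O - 97)*(m + O)) = 8*((-97 + O)*(O + m)) = 8*(-97 + O)*(O + m))
25486/14979 + P(87, Z)/(-39908) = 25486/14979 + (-776*87 - 776*133 + 8*87² + 8*87*133)/(-39908) = 25486*(1/14979) + (-67512 - 103208 + 8*7569 + 92568)*(-1/39908) = 25486/14979 + (-67512 - 103208 + 60552 + 92568)*(-1/39908) = 25486/14979 - 17600*(-1/39908) = 25486/14979 + 400/907 = 29107402/13585953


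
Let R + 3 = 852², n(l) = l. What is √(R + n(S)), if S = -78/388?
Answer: 3*√3035555830/194 ≈ 852.00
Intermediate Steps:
S = -39/194 (S = -78*1/388 = -39/194 ≈ -0.20103)
R = 725901 (R = -3 + 852² = -3 + 725904 = 725901)
√(R + n(S)) = √(725901 - 39/194) = √(140824755/194) = 3*√3035555830/194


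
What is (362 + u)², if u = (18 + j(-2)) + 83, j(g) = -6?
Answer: 208849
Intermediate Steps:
u = 95 (u = (18 - 6) + 83 = 12 + 83 = 95)
(362 + u)² = (362 + 95)² = 457² = 208849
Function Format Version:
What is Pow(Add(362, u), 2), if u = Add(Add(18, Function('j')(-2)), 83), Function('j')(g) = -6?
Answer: 208849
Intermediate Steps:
u = 95 (u = Add(Add(18, -6), 83) = Add(12, 83) = 95)
Pow(Add(362, u), 2) = Pow(Add(362, 95), 2) = Pow(457, 2) = 208849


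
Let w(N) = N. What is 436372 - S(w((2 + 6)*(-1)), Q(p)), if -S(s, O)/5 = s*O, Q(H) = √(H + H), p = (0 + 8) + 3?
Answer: 436372 - 40*√22 ≈ 4.3618e+5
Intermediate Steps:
p = 11 (p = 8 + 3 = 11)
Q(H) = √2*√H (Q(H) = √(2*H) = √2*√H)
S(s, O) = -5*O*s (S(s, O) = -5*s*O = -5*O*s)
436372 - S(w((2 + 6)*(-1)), Q(p)) = 436372 - (-5)*√2*√11*(2 + 6)*(-1) = 436372 - (-5)*√22*8*(-1) = 436372 - (-5)*√22*(-8) = 436372 - 40*√22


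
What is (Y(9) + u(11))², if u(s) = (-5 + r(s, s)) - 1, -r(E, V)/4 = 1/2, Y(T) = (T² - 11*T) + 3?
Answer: 529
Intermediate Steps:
Y(T) = 3 + T² - 11*T
r(E, V) = -2 (r(E, V) = -4/2 = -4*½ = -2)
u(s) = -8 (u(s) = (-5 - 2) - 1 = -7 - 1 = -8)
(Y(9) + u(11))² = ((3 + 9² - 11*9) - 8)² = ((3 + 81 - 99) - 8)² = (-15 - 8)² = (-23)² = 529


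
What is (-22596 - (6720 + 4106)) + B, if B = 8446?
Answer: -24976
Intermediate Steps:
(-22596 - (6720 + 4106)) + B = (-22596 - (6720 + 4106)) + 8446 = (-22596 - 1*10826) + 8446 = (-22596 - 10826) + 8446 = -33422 + 8446 = -24976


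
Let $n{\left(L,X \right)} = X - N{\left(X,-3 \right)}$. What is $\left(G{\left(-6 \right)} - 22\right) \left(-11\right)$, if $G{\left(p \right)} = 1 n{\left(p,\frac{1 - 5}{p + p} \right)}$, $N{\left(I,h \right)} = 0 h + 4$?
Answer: $\frac{847}{3} \approx 282.33$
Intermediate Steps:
$N{\left(I,h \right)} = 4$ ($N{\left(I,h \right)} = 0 + 4 = 4$)
$n{\left(L,X \right)} = -4 + X$ ($n{\left(L,X \right)} = X - 4 = -4 + X$)
$G{\left(p \right)} = -4 - \frac{2}{p}$ ($G{\left(p \right)} = 1 \left(-4 + \frac{1 - 5}{p + p}\right) = 1 \left(-4 - \frac{4}{2 p}\right) = 1 \left(-4 - 4 \frac{1}{2 p}\right) = 1 \left(-4 - \frac{2}{p}\right) = -4 - \frac{2}{p}$)
$\left(G{\left(-6 \right)} - 22\right) \left(-11\right) = \left(\left(-4 - \frac{2}{-6}\right) - 22\right) \left(-11\right) = \left(\left(-4 - - \frac{1}{3}\right) - 22\right) \left(-11\right) = \left(\left(-4 + \frac{1}{3}\right) - 22\right) \left(-11\right) = \left(- \frac{11}{3} - 22\right) \left(-11\right) = \left(- \frac{77}{3}\right) \left(-11\right) = \frac{847}{3}$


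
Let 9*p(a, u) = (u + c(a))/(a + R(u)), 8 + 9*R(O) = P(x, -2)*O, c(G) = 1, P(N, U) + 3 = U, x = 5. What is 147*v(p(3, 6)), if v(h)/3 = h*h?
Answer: 21609/121 ≈ 178.59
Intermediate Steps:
P(N, U) = -3 + U
R(O) = -8/9 - 5*O/9 (R(O) = -8/9 + ((-3 - 2)*O)/9 = -8/9 + (-5*O)/9 = -8/9 - 5*O/9)
p(a, u) = (1 + u)/(9*(-8/9 + a - 5*u/9)) (p(a, u) = ((u + 1)/(a + (-8/9 - 5*u/9)))/9 = ((1 + u)/(-8/9 + a - 5*u/9))/9 = (1 + u)/(9*(-8/9 + a - 5*u/9)))
v(h) = 3*h² (v(h) = 3*(h*h) = 3*h²)
147*v(p(3, 6)) = 147*(3*((-1 - 1*6)/(8 - 9*3 + 5*6))²) = 147*(3*((-1 - 6)/(8 - 27 + 30))²) = 147*(3*(-7/11)²) = 147*(3*(49/121)) = 147*(147/121) = 21609/121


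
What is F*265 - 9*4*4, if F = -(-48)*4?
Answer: 50736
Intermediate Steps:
F = 192 (F = -12*(-16) = 192)
F*265 - 9*4*4 = 192*265 - 9*4*4 = 50880 - 36*4 = 50880 - 144 = 50736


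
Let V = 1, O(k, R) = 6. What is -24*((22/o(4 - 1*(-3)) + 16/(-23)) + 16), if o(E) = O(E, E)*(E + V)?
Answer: -8701/23 ≈ -378.30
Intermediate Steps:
o(E) = 6 + 6*E (o(E) = 6*(E + 1) = 6*(1 + E) = 6 + 6*E)
-24*((22/o(4 - 1*(-3)) + 16/(-23)) + 16) = -24*((22/(6 + 6*(4 - 1*(-3))) + 16/(-23)) + 16) = -24*((22/(6 + 6*(4 + 3)) + 16*(-1/23)) + 16) = -24*((22/(6 + 6*7) - 16/23) + 16) = -24*((22/(6 + 42) - 16/23) + 16) = -24*((22/48 - 16/23) + 16) = -24*((22*(1/48) - 16/23) + 16) = -24*((11/24 - 16/23) + 16) = -24*(-131/552 + 16) = -24*8701/552 = -8701/23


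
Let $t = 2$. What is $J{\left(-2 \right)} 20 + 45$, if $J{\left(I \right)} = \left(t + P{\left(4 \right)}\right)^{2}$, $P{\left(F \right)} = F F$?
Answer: $6525$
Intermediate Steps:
$P{\left(F \right)} = F^{2}$
$J{\left(I \right)} = 324$ ($J{\left(I \right)} = \left(2 + 4^{2}\right)^{2} = \left(2 + 16\right)^{2} = 18^{2} = 324$)
$J{\left(-2 \right)} 20 + 45 = 324 \cdot 20 + 45 = 6480 + 45 = 6525$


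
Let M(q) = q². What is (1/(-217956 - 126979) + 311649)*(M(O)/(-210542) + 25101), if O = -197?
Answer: 284053133398735130231/36311652385 ≈ 7.8226e+9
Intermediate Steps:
(1/(-217956 - 126979) + 311649)*(M(O)/(-210542) + 25101) = (1/(-217956 - 126979) + 311649)*((-197)²/(-210542) + 25101) = (1/(-344935) + 311649)*(38809*(-1/210542) + 25101) = (-1/344935 + 311649)*(-38809/210542 + 25101) = (107498647814/344935)*(5284775933/210542) = 284053133398735130231/36311652385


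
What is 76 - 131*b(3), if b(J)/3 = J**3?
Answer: -10535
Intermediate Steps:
b(J) = 3*J**3
76 - 131*b(3) = 76 - 393*3**3 = 76 - 393*27 = 76 - 131*81 = 76 - 10611 = -10535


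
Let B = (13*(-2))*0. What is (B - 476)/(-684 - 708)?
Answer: 119/348 ≈ 0.34195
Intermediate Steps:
B = 0 (B = -26*0 = 0)
(B - 476)/(-684 - 708) = (0 - 476)/(-684 - 708) = -476/(-1392) = -476*(-1/1392) = 119/348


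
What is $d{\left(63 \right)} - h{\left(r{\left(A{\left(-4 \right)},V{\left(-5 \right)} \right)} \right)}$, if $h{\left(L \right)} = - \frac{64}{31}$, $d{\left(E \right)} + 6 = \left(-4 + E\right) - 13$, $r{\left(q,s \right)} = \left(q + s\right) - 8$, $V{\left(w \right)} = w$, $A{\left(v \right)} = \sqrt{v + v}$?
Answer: $\frac{1304}{31} \approx 42.065$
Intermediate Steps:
$A{\left(v \right)} = \sqrt{2} \sqrt{v}$ ($A{\left(v \right)} = \sqrt{2 v} = \sqrt{2} \sqrt{v}$)
$r{\left(q,s \right)} = -8 + q + s$
$d{\left(E \right)} = -23 + E$ ($d{\left(E \right)} = -6 + \left(\left(-4 + E\right) - 13\right) = -6 + \left(-17 + E\right) = -23 + E$)
$h{\left(L \right)} = - \frac{64}{31}$ ($h{\left(L \right)} = \left(-64\right) \frac{1}{31} = - \frac{64}{31}$)
$d{\left(63 \right)} - h{\left(r{\left(A{\left(-4 \right)},V{\left(-5 \right)} \right)} \right)} = \left(-23 + 63\right) - - \frac{64}{31} = 40 + \frac{64}{31} = \frac{1304}{31}$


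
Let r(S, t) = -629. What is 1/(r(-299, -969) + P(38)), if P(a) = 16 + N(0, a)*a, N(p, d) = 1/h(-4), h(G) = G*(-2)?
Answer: -4/2433 ≈ -0.0016441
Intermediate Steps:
h(G) = -2*G
N(p, d) = ⅛ (N(p, d) = 1/(-2*(-4)) = 1/8 = ⅛)
P(a) = 16 + a/8
1/(r(-299, -969) + P(38)) = 1/(-629 + (16 + (⅛)*38)) = 1/(-629 + (16 + 19/4)) = 1/(-629 + 83/4) = 1/(-2433/4) = -4/2433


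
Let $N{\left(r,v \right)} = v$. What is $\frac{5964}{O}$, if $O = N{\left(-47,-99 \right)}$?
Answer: $- \frac{1988}{33} \approx -60.242$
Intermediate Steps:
$O = -99$
$\frac{5964}{O} = \frac{5964}{-99} = 5964 \left(- \frac{1}{99}\right) = - \frac{1988}{33}$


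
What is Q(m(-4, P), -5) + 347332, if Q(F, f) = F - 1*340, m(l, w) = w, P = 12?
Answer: 347004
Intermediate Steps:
Q(F, f) = -340 + F (Q(F, f) = F - 340 = -340 + F)
Q(m(-4, P), -5) + 347332 = (-340 + 12) + 347332 = -328 + 347332 = 347004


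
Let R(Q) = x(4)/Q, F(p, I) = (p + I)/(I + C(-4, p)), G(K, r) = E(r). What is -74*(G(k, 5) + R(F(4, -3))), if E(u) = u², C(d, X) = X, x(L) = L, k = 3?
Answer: -2146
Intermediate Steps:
G(K, r) = r²
F(p, I) = 1 (F(p, I) = (p + I)/(I + p) = (I + p)/(I + p) = 1)
R(Q) = 4/Q
-74*(G(k, 5) + R(F(4, -3))) = -74*(5² + 4/1) = -74*(25 + 4*1) = -74*(25 + 4) = -74*29 = -2146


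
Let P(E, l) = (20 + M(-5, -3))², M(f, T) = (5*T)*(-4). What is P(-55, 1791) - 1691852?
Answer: -1685452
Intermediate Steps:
M(f, T) = -20*T
P(E, l) = 6400 (P(E, l) = (20 - 20*(-3))² = (20 + 60)² = 80² = 6400)
P(-55, 1791) - 1691852 = 6400 - 1691852 = -1685452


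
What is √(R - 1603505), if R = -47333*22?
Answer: I*√2644831 ≈ 1626.3*I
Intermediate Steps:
R = -1041326
√(R - 1603505) = √(-1041326 - 1603505) = √(-2644831) = I*√2644831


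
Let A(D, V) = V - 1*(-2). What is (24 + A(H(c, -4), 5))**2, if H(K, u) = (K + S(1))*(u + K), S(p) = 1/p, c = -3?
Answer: 961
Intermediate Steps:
H(K, u) = (1 + K)*(K + u) (H(K, u) = (K + 1/1)*(u + K) = (K + 1)*(K + u) = (1 + K)*(K + u))
A(D, V) = 2 + V (A(D, V) = V + 2 = 2 + V)
(24 + A(H(c, -4), 5))**2 = (24 + (2 + 5))**2 = (24 + 7)**2 = 31**2 = 961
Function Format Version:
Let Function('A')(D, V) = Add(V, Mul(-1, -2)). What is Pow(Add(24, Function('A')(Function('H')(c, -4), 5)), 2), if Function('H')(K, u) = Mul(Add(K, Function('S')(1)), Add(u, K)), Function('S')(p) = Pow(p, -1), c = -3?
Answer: 961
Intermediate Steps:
Function('H')(K, u) = Mul(Add(1, K), Add(K, u)) (Function('H')(K, u) = Mul(Add(K, Pow(1, -1)), Add(u, K)) = Mul(Add(K, 1), Add(K, u)) = Mul(Add(1, K), Add(K, u)))
Function('A')(D, V) = Add(2, V) (Function('A')(D, V) = Add(V, 2) = Add(2, V))
Pow(Add(24, Function('A')(Function('H')(c, -4), 5)), 2) = Pow(Add(24, Add(2, 5)), 2) = Pow(Add(24, 7), 2) = Pow(31, 2) = 961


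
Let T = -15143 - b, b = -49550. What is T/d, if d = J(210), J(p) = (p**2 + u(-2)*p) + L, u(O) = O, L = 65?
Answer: 34407/43745 ≈ 0.78654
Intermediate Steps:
T = 34407 (T = -15143 - 1*(-49550) = -15143 + 49550 = 34407)
J(p) = 65 + p**2 - 2*p (J(p) = (p**2 - 2*p) + 65 = 65 + p**2 - 2*p)
d = 43745 (d = 65 + 210**2 - 2*210 = 65 + 44100 - 420 = 43745)
T/d = 34407/43745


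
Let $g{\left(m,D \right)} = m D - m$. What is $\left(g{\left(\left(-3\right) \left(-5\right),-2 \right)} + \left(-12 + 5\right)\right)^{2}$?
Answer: $2704$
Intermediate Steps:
$g{\left(m,D \right)} = - m + D m$ ($g{\left(m,D \right)} = D m - m = - m + D m$)
$\left(g{\left(\left(-3\right) \left(-5\right),-2 \right)} + \left(-12 + 5\right)\right)^{2} = \left(\left(-3\right) \left(-5\right) \left(-1 - 2\right) + \left(-12 + 5\right)\right)^{2} = \left(15 \left(-3\right) - 7\right)^{2} = \left(-45 - 7\right)^{2} = \left(-52\right)^{2} = 2704$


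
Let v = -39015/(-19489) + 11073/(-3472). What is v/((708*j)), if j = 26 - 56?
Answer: 26780539/479073920640 ≈ 5.5901e-5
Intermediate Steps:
j = -30
v = -80341617/67665808 (v = -39015*(-1/19489) + 11073*(-1/3472) = 39015/19489 - 11073/3472 = -80341617/67665808 ≈ -1.1873)
v/((708*j)) = -80341617/(67665808*(708*(-30))) = -80341617/67665808/(-21240) = -80341617/67665808*(-1/21240) = 26780539/479073920640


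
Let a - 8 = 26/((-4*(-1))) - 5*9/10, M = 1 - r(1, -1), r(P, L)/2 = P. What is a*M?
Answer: -10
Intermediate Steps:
r(P, L) = 2*P
M = -1 (M = 1 - 2 = -1)
a = 10 (a = 8 + (26/((-4*(-1))) - 5*9/10) = 8 + (26/4 - 45*⅒) = 8 + (26*(¼) - 9/2) = 8 + (13/2 - 9/2) = 8 + 2 = 10)
a*M = 10*(-1) = -10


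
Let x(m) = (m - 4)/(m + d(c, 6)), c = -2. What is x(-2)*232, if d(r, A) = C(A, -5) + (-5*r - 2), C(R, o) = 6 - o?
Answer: -1392/17 ≈ -81.882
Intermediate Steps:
d(r, A) = 9 - 5*r (d(r, A) = (6 - 1*(-5)) + (-5*r - 2) = (6 + 5) + (-2 - 5*r) = 11 + (-2 - 5*r) = 9 - 5*r)
x(m) = (-4 + m)/(19 + m) (x(m) = (m - 4)/(m + (9 - 5*(-2))) = (-4 + m)/(m + (9 + 10)) = (-4 + m)/(m + 19) = (-4 + m)/(19 + m))
x(-2)*232 = ((-4 - 2)/(19 - 2))*232 = (-6/17)*232 = ((1/17)*(-6))*232 = -6/17*232 = -1392/17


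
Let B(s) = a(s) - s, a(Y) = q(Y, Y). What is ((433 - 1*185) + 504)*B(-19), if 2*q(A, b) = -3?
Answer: 13160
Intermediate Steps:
q(A, b) = -3/2 (q(A, b) = (1/2)*(-3) = -3/2)
a(Y) = -3/2
B(s) = -3/2 - s
((433 - 1*185) + 504)*B(-19) = ((433 - 1*185) + 504)*(-3/2 - 1*(-19)) = ((433 - 185) + 504)*(-3/2 + 19) = (248 + 504)*(35/2) = 752*(35/2) = 13160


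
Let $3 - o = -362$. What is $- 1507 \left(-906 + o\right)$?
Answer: $815287$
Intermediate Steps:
$o = 365$ ($o = 3 - -362 = 3 + 362 = 365$)
$- 1507 \left(-906 + o\right) = - 1507 \left(-906 + 365\right) = \left(-1507\right) \left(-541\right) = 815287$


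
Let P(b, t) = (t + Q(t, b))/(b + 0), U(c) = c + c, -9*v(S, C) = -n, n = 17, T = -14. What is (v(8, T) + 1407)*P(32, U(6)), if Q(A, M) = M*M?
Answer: 410515/9 ≈ 45613.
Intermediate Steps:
v(S, C) = 17/9 (v(S, C) = -(-1)*17/9 = -⅑*(-17) = 17/9)
Q(A, M) = M²
U(c) = 2*c
P(b, t) = (t + b²)/b (P(b, t) = (t + b²)/(b + 0) = (t + b²)/b)
(v(8, T) + 1407)*P(32, U(6)) = (17/9 + 1407)*(32 + (2*6)/32) = 12680*(32 + 12*(1/32))/9 = 12680*(32 + 3/8)/9 = (12680/9)*(259/8) = 410515/9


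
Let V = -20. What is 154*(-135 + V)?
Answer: -23870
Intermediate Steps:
154*(-135 + V) = 154*(-135 - 20) = 154*(-155) = -23870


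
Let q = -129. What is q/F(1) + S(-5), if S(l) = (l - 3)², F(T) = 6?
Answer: 85/2 ≈ 42.500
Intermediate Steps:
S(l) = (-3 + l)²
q/F(1) + S(-5) = -129/6 + (-3 - 5)² = -129*⅙ + (-8)² = -43/2 + 64 = 85/2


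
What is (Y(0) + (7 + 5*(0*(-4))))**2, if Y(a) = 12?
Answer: 361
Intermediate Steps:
(Y(0) + (7 + 5*(0*(-4))))**2 = (12 + (7 + 5*(0*(-4))))**2 = (12 + (7 + 5*0))**2 = (12 + (7 + 0))**2 = (12 + 7)**2 = 19**2 = 361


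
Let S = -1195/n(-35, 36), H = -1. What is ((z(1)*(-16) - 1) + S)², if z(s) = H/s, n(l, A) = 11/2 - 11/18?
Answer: 101909025/1936 ≈ 52639.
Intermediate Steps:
n(l, A) = 44/9 (n(l, A) = 11*(½) - 11*1/18 = 11/2 - 11/18 = 44/9)
z(s) = -1/s
S = -10755/44 (S = -1195/44/9 = -1195*9/44 = -10755/44 ≈ -244.43)
((z(1)*(-16) - 1) + S)² = ((-1/1*(-16) - 1) - 10755/44)² = ((-1*1*(-16) - 1) - 10755/44)² = ((-1*(-16) - 1) - 10755/44)² = ((16 - 1) - 10755/44)² = (15 - 10755/44)² = (-10095/44)² = 101909025/1936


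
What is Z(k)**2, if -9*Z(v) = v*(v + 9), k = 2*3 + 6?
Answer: 784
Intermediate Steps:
k = 12 (k = 6 + 6 = 12)
Z(v) = -v*(9 + v)/9 (Z(v) = -v*(v + 9)/9 = -v*(9 + v)/9)
Z(k)**2 = (-1/9*12*(9 + 12))**2 = (-1/9*12*21)**2 = (-28)**2 = 784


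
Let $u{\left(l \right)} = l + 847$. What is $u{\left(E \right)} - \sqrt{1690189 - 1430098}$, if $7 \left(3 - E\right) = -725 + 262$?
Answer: $\frac{6413}{7} - 117 \sqrt{19} \approx 406.15$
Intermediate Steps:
$E = \frac{484}{7}$ ($E = 3 - \frac{-725 + 262}{7} = 3 - - \frac{463}{7} = 3 + \frac{463}{7} = \frac{484}{7} \approx 69.143$)
$u{\left(l \right)} = 847 + l$
$u{\left(E \right)} - \sqrt{1690189 - 1430098} = \left(847 + \frac{484}{7}\right) - \sqrt{1690189 - 1430098} = \frac{6413}{7} - \sqrt{260091} = \frac{6413}{7} - 117 \sqrt{19}$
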